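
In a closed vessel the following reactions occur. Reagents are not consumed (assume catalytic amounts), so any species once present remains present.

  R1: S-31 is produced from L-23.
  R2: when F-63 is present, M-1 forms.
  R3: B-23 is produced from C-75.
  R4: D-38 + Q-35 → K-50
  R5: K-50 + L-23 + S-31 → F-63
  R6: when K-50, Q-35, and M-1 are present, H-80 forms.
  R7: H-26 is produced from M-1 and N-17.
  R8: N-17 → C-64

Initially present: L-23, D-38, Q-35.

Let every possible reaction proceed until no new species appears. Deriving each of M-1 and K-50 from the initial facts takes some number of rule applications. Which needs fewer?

K-50

K-50: D-38 and Q-35 present → K-50 forms (R4). [1 rule application]
M-1: D-38 and Q-35 present → K-50 forms (R4). L-23 present → S-31 forms (R1). K-50, L-23, and S-31 present → F-63 forms (R5). F-63 present → M-1 forms (R2). [4 rule applications]
K-50 needs fewer.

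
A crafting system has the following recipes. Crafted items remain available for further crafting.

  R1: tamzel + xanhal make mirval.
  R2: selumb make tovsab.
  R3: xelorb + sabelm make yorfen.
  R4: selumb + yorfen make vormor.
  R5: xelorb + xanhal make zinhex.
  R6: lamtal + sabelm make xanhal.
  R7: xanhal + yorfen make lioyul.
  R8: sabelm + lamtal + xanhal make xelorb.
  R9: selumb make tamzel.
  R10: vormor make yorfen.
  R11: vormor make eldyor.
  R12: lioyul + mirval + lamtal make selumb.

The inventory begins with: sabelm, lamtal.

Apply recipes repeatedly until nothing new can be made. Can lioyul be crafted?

Yes

lamtal + sabelm → xanhal (R6).
Using R8, sabelm, lamtal, and xanhal make xelorb.
xelorb + sabelm → yorfen (R3).
xanhal + yorfen → lioyul (R7).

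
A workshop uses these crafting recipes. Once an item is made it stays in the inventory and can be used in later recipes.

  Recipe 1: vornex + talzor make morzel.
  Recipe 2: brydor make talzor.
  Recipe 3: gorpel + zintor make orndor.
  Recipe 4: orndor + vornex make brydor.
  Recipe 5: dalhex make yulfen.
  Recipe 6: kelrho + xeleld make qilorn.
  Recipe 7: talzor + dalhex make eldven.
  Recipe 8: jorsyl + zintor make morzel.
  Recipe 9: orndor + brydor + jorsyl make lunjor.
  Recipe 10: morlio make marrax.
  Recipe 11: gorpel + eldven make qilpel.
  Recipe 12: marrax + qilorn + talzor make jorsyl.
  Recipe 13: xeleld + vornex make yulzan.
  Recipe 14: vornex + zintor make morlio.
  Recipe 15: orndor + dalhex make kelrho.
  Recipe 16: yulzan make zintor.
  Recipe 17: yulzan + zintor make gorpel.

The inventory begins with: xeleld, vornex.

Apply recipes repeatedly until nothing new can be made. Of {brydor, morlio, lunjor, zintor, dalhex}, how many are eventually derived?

3

Using Recipe 13, xeleld and vornex make yulzan.
Using Recipe 16, yulzan makes zintor.
yulzan + zintor → gorpel (Recipe 17).
vornex + zintor → morlio (Recipe 14).
Using Recipe 3, gorpel and zintor make orndor.
Using Recipe 4, orndor and vornex make brydor.
brydor: reached.
morlio: reached.
lunjor would need orndor, brydor, and jorsyl (Recipe 9), but jorsyl is never obtained.
zintor: reached.
No rule produces dalhex, and it is not given.
Reached: brydor, morlio, and zintor — 3 of the 5.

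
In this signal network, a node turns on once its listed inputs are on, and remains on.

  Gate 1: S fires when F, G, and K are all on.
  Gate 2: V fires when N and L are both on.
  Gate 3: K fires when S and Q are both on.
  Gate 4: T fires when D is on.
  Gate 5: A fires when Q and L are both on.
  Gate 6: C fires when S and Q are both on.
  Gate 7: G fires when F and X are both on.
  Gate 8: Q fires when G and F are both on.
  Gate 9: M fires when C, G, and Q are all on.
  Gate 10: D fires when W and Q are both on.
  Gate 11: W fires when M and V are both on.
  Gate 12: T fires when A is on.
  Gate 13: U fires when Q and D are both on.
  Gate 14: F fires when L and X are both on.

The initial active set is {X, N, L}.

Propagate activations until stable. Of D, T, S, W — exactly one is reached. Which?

Gate 14: L and X on → F on.
F and X are on, so G fires (Gate 7).
Gate 8: G and F on → Q on.
Gate 5: Q and L on → A on.
A is on, so T fires (Gate 12).
W would need M and V (Gate 11), but M never turns on. S would need F, G, and K (Gate 1), but K never turns on. D would need W and Q (Gate 10), but W never turns on.

T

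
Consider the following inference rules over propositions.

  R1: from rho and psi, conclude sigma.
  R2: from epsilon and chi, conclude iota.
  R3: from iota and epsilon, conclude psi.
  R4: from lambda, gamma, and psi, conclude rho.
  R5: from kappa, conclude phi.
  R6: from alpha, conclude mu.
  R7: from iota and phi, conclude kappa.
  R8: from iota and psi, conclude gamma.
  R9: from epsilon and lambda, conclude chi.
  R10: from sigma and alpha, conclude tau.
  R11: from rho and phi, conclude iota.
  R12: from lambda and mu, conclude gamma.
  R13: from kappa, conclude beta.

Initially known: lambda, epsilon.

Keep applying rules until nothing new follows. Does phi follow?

No

phi would need kappa (R5), but kappa is never established.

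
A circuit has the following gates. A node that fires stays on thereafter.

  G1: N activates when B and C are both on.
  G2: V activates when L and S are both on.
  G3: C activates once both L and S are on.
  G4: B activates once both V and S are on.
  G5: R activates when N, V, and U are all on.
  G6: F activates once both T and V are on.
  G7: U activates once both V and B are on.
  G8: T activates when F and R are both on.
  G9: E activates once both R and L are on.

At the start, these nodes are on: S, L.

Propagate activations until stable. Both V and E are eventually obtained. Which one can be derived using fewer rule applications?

V: G2: L and S on → V on. [1 rule application]
E: L and S are on, so V activates (G2). L and S are on, so C activates (G3). V and S are on, so B activates (G4). V and B are on, so U activates (G7). B and C are on, so N activates (G1). G5: N, V, and U on → R on. R and L are on, so E activates (G9). [7 rule applications]
V needs fewer.

V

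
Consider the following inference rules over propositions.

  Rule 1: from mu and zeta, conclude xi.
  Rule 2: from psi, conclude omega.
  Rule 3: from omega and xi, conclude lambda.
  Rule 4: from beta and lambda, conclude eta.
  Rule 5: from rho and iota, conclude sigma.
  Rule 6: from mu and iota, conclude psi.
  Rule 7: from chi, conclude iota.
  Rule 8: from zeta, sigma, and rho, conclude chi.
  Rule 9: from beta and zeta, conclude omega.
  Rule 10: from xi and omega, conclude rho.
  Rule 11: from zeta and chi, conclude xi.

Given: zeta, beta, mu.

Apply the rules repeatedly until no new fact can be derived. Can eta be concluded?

mu and zeta hold, so xi follows (Rule 1).
beta and zeta hold, so omega follows (Rule 9).
From omega and xi, Rule 3 gives lambda.
beta and lambda hold, so eta follows (Rule 4).

Yes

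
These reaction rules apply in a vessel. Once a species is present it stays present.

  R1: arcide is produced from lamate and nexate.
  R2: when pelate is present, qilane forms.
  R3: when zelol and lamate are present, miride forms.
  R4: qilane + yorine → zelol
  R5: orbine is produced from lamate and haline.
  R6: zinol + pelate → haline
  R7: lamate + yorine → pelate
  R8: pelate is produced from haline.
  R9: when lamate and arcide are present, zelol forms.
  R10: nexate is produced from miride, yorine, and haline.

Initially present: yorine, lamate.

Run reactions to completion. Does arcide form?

No

arcide would need lamate and nexate (R1), but nexate never forms.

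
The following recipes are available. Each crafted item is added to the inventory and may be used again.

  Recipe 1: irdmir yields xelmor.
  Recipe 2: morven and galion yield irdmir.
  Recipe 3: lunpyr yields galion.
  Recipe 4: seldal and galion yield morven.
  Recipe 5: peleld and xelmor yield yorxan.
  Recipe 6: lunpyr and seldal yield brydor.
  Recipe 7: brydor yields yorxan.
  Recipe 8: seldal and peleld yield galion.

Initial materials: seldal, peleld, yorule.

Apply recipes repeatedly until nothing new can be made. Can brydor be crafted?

No

brydor would need lunpyr and seldal (Recipe 6), but lunpyr is never obtained.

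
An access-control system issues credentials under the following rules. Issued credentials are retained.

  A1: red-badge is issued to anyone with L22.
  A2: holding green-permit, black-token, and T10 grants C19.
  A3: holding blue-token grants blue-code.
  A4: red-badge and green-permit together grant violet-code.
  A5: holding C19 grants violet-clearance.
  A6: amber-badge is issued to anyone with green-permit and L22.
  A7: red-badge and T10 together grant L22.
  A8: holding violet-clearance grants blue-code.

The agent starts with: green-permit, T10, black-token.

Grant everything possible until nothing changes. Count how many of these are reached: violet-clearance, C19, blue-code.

Holding green-permit, black-token, and T10 grants C19 (A2).
Holding C19 grants violet-clearance (A5).
Holding violet-clearance grants blue-code (A8).
violet-clearance: reached.
C19: reached.
blue-code: reached.
All 3 are reached.

3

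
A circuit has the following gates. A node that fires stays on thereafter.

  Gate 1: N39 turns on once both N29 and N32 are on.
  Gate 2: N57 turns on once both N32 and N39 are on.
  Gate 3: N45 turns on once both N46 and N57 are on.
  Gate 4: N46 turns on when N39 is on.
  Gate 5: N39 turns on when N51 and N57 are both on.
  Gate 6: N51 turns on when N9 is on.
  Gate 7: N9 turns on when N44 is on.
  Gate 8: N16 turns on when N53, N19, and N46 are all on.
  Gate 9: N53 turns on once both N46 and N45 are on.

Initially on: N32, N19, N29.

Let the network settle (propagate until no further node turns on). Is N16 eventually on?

Yes

Gate 1: N29 and N32 on → N39 on.
Gate 2: N32 and N39 on → N57 on.
Gate 4: N39 on → N46 on.
Gate 3: N46 and N57 on → N45 on.
Gate 9: N46 and N45 on → N53 on.
N53, N19, and N46 are on, so N16 turns on (Gate 8).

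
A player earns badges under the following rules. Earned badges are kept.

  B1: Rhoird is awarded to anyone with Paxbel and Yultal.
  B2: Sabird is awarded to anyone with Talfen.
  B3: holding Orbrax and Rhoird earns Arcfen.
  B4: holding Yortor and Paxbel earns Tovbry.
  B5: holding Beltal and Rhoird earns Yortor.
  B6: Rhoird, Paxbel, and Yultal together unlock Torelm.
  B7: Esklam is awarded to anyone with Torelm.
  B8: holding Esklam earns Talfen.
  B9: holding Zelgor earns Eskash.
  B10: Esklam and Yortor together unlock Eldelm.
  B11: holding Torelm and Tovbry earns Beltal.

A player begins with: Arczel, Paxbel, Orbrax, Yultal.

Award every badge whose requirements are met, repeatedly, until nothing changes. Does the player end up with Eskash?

No

Eskash would need Zelgor (B9), but Zelgor is never earned.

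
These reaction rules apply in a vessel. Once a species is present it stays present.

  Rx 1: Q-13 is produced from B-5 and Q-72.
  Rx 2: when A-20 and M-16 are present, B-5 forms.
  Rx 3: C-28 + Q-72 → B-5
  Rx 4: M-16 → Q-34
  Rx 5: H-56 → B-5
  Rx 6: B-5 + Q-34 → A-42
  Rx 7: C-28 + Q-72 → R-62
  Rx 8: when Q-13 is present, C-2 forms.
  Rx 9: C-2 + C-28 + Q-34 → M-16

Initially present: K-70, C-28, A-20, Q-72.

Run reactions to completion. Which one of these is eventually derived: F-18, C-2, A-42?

C-2

C-28 and Q-72 present → B-5 forms (Rx 3).
B-5 and Q-72 present → Q-13 forms (Rx 1).
Q-13 present → C-2 forms (Rx 8).
A-42 would need B-5 and Q-34 (Rx 6), but Q-34 never forms. No rule produces F-18, and it is not given.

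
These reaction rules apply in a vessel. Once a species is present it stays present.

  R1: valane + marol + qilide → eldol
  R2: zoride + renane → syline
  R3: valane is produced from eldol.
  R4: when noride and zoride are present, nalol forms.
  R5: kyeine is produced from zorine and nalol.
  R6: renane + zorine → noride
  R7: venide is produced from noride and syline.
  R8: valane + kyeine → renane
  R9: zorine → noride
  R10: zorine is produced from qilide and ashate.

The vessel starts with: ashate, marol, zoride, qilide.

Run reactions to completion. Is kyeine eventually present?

qilide and ashate present → zorine forms (R10).
zorine present → noride forms (R9).
noride and zoride present → nalol forms (R4).
zorine and nalol present → kyeine forms (R5).

Yes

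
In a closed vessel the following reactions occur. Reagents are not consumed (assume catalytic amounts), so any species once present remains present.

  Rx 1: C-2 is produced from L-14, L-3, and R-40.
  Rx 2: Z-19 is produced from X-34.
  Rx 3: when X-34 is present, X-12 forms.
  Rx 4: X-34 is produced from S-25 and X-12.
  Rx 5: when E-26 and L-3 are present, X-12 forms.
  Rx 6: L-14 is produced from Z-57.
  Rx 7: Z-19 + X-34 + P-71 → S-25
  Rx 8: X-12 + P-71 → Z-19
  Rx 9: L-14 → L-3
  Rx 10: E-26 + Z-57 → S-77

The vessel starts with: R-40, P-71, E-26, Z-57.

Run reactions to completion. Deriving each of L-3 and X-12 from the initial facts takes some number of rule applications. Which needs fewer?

L-3: Z-57 present → L-14 forms (Rx 6). L-14 present → L-3 forms (Rx 9). [2 rule applications]
X-12: Z-57 present → L-14 forms (Rx 6). L-14 present → L-3 forms (Rx 9). E-26 and L-3 present → X-12 forms (Rx 5). [3 rule applications]
L-3 needs fewer.

L-3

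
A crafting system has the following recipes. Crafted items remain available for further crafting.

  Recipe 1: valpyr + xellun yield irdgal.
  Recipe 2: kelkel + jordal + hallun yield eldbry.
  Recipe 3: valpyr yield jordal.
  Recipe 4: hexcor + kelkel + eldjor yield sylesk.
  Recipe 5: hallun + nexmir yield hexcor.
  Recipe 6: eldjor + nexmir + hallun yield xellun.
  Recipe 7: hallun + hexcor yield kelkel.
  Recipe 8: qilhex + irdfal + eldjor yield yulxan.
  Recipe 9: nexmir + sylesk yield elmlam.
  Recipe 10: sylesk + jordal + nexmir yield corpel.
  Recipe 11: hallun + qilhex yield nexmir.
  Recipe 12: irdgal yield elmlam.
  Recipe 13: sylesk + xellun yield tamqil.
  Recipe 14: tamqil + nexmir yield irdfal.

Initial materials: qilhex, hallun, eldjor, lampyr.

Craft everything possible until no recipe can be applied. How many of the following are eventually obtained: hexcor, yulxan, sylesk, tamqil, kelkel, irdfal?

Using Recipe 11, hallun and qilhex make nexmir.
Using Recipe 6, eldjor, nexmir, and hallun make xellun.
Using Recipe 5, hallun and nexmir make hexcor.
Using Recipe 7, hallun and hexcor make kelkel.
hexcor + kelkel + eldjor → sylesk (Recipe 4).
Using Recipe 13, sylesk and xellun make tamqil.
tamqil + nexmir → irdfal (Recipe 14).
qilhex + irdfal + eldjor → yulxan (Recipe 8).
hexcor: reached.
yulxan: reached.
sylesk: reached.
tamqil: reached.
kelkel: reached.
irdfal: reached.
All 6 are reached.

6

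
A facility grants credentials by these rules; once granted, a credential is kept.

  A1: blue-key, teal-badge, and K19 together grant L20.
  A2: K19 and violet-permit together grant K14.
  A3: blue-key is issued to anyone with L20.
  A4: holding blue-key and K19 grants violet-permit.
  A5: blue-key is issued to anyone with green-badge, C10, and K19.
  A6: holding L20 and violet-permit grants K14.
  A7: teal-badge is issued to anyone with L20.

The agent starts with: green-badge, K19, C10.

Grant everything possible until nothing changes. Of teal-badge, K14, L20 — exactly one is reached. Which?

Holding green-badge, C10, and K19 grants blue-key (A5).
Holding blue-key and K19 grants violet-permit (A4).
Holding K19 and violet-permit grants K14 (A2).
L20 would need blue-key, teal-badge, and K19 (A1), but teal-badge is never granted. teal-badge would need L20 (A7), but L20 is never granted.

K14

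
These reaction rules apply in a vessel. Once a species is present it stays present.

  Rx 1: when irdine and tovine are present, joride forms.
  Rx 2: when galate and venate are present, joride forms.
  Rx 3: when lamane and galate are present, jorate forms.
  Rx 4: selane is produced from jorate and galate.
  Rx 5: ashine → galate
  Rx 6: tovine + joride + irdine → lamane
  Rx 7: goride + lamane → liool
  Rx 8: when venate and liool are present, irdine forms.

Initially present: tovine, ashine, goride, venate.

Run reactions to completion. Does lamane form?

No

lamane would need tovine, joride, and irdine (Rx 6), but irdine never forms.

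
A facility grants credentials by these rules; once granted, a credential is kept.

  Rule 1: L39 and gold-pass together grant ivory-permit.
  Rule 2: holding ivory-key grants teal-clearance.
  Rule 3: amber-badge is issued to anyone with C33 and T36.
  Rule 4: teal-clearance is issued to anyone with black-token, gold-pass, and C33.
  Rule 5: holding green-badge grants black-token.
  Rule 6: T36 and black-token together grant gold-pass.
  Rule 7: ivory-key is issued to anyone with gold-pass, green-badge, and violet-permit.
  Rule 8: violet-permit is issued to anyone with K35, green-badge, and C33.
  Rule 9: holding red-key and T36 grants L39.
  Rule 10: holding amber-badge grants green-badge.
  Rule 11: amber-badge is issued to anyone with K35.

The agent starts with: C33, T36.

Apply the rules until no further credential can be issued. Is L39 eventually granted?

No

L39 would need red-key and T36 (Rule 9), but red-key is never granted.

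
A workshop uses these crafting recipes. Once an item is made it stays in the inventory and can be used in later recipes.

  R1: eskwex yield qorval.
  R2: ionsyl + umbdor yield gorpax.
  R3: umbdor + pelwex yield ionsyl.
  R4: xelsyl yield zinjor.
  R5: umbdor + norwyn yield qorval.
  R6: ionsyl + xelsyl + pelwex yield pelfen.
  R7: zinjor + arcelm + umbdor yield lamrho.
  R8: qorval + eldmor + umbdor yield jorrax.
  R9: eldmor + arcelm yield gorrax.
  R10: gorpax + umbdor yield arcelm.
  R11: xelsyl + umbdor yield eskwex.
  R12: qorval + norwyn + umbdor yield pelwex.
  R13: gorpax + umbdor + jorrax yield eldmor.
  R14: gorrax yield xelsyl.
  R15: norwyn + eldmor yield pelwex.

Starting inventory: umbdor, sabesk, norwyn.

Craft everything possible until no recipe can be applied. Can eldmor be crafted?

eldmor would need gorpax, umbdor, and jorrax (R13), but jorrax is never obtained.

No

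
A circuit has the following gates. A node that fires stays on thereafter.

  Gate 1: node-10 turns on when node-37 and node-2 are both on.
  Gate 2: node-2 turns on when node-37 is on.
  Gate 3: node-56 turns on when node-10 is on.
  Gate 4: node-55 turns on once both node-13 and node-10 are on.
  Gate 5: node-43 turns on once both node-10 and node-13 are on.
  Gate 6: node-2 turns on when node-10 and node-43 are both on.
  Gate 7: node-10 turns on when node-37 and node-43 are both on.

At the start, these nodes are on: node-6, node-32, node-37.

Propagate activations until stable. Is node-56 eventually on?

Gate 2: node-37 on → node-2 on.
Gate 1: node-37 and node-2 on → node-10 on.
node-10 is on, so node-56 turns on (Gate 3).

Yes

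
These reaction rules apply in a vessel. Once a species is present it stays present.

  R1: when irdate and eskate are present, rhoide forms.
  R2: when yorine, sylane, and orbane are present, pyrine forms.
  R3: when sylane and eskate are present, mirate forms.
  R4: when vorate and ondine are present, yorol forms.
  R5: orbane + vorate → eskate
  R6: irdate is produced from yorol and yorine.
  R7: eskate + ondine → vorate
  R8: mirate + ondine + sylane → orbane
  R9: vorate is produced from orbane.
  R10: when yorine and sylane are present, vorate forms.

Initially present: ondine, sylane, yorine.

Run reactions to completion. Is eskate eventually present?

No

eskate would need orbane and vorate (R5), but orbane never forms.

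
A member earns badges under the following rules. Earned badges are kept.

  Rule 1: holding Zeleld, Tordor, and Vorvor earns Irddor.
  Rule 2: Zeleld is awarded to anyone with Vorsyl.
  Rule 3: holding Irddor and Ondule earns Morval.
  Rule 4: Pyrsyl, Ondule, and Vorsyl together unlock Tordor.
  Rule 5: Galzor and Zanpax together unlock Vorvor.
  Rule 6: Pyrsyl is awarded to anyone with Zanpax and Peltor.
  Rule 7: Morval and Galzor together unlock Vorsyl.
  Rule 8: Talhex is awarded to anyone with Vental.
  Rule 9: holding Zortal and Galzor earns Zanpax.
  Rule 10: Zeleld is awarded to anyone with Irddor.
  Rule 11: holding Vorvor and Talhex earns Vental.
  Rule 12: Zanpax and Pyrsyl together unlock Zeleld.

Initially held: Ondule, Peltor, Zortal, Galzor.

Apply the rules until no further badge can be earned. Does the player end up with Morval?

Morval would need Irddor and Ondule (Rule 3), but Irddor is never earned.

No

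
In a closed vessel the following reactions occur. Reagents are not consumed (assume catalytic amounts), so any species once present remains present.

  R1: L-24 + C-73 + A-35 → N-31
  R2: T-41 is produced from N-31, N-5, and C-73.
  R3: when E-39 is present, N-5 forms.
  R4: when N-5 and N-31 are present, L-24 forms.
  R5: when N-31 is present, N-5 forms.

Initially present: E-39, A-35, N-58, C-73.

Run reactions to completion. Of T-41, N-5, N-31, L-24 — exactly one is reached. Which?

N-5

E-39 present → N-5 forms (R3).
N-31 would need L-24, C-73, and A-35 (R1), but L-24 never forms. T-41 would need N-31, N-5, and C-73 (R2), but N-31 never forms. L-24 would need N-5 and N-31 (R4), but N-31 never forms.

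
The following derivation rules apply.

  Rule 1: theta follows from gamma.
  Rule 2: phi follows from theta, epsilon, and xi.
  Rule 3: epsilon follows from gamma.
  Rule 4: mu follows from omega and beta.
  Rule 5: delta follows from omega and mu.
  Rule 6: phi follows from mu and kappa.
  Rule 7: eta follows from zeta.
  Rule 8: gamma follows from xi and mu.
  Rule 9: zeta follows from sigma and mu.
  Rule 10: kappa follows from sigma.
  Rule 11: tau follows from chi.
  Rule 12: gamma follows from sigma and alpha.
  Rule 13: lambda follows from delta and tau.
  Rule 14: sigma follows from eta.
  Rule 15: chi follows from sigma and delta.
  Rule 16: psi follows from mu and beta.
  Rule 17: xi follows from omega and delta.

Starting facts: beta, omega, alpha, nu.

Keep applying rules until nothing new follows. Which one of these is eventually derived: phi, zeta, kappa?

From omega and beta, Rule 4 gives mu.
omega and mu hold, so delta follows (Rule 5).
From omega and delta, Rule 17 gives xi.
xi and mu hold, so gamma follows (Rule 8).
From gamma, Rule 3 gives epsilon.
From gamma, Rule 1 gives theta.
From theta, epsilon, and xi, Rule 2 gives phi.
zeta would need sigma and mu (Rule 9), but sigma is never established. kappa would need sigma (Rule 10), but sigma is never established.

phi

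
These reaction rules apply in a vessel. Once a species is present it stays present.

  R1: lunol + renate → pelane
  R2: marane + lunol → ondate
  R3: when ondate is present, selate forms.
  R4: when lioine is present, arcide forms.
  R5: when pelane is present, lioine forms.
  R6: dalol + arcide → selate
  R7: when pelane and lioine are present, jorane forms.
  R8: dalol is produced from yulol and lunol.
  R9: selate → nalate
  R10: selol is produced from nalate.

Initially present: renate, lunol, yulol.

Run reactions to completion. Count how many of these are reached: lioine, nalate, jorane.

yulol and lunol present → dalol forms (R8).
lunol and renate present → pelane forms (R1).
pelane present → lioine forms (R5).
pelane and lioine present → jorane forms (R7).
lioine present → arcide forms (R4).
dalol and arcide present → selate forms (R6).
selate present → nalate forms (R9).
lioine: reached.
nalate: reached.
jorane: reached.
All 3 are reached.

3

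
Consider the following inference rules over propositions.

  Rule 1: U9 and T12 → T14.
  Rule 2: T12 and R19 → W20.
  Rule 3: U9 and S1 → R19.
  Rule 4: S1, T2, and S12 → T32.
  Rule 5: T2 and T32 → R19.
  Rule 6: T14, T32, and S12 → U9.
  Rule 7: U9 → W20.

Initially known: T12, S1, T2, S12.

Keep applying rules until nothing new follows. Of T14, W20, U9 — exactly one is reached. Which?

W20

S1, T2, and S12 hold, so T32 follows (Rule 4).
From T2 and T32, Rule 5 gives R19.
T12 and R19 hold, so W20 follows (Rule 2).
T14 would need U9 and T12 (Rule 1), but U9 is never established. U9 would need T14, T32, and S12 (Rule 6), but T14 is never established.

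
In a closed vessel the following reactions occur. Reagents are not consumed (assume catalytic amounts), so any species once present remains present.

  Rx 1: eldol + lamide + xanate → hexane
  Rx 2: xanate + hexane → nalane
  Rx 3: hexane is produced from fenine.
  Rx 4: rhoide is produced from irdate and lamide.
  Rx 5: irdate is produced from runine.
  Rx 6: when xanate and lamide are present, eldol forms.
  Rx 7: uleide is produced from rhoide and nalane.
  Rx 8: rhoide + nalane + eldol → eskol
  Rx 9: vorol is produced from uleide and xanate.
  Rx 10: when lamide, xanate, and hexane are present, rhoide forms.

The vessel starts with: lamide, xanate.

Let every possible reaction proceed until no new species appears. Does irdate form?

No

irdate would need runine (Rx 5), but runine never forms.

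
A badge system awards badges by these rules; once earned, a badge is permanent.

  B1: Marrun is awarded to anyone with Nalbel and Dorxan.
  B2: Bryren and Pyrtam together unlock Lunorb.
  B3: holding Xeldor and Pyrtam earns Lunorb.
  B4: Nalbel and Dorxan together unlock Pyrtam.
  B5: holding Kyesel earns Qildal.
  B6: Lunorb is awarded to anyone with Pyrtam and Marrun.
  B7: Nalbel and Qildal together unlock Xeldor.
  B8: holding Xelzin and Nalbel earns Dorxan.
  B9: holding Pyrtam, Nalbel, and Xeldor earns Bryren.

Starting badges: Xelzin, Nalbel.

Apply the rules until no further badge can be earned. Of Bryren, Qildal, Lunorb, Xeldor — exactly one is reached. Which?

Lunorb

With Xelzin and Nalbel, Dorxan is earned (B8).
With Nalbel and Dorxan, Marrun is earned (B1).
With Nalbel and Dorxan, Pyrtam is earned (B4).
With Pyrtam and Marrun, Lunorb is earned (B6).
Xeldor would need Nalbel and Qildal (B7), but Qildal is never earned. Qildal would need Kyesel (B5), but Kyesel is never earned. Bryren would need Pyrtam, Nalbel, and Xeldor (B9), but Xeldor is never earned.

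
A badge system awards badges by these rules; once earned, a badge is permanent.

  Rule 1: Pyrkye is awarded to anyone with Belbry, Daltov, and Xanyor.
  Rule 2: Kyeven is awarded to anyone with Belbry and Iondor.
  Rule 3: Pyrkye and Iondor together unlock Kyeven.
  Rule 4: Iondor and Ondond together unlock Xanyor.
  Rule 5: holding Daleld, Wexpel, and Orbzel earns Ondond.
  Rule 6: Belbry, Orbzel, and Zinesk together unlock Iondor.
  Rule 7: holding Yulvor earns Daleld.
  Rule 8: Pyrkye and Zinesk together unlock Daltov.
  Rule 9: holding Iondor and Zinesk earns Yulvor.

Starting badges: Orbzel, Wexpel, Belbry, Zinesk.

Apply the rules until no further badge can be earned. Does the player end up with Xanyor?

With Belbry, Orbzel, and Zinesk, Iondor is earned (Rule 6).
With Iondor and Zinesk, Yulvor is earned (Rule 9).
With Yulvor, Daleld is earned (Rule 7).
With Daleld, Wexpel, and Orbzel, Ondond is earned (Rule 5).
With Iondor and Ondond, Xanyor is earned (Rule 4).

Yes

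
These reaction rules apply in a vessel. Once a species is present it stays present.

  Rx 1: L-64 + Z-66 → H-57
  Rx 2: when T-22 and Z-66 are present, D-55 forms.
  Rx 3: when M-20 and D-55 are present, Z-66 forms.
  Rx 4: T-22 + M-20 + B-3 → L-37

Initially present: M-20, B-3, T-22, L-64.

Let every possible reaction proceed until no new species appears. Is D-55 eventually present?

D-55 would need T-22 and Z-66 (Rx 2), but Z-66 never forms.

No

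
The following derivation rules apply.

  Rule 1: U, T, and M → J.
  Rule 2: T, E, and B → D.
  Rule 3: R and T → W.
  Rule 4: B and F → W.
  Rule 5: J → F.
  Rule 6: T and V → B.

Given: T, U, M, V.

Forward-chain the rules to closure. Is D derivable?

D would need T, E, and B (Rule 2), but E is never established.

No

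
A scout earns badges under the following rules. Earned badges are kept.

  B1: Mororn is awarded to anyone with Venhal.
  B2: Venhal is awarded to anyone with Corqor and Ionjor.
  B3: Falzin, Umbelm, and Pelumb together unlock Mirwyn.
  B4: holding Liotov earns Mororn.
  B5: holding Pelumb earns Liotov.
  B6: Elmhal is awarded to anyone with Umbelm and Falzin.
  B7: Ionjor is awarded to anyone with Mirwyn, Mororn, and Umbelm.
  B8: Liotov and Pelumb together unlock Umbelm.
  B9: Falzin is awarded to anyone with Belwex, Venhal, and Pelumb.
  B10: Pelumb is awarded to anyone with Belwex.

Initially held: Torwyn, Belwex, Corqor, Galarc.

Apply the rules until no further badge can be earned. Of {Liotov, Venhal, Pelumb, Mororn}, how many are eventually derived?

With Belwex, Pelumb is earned (B10).
With Pelumb, Liotov is earned (B5).
With Liotov, Mororn is earned (B4).
Liotov: reached.
Venhal would need Corqor and Ionjor (B2), but Ionjor is never earned.
Pelumb: reached.
Mororn: reached.
Reached: Liotov, Pelumb, and Mororn — 3 of the 4.

3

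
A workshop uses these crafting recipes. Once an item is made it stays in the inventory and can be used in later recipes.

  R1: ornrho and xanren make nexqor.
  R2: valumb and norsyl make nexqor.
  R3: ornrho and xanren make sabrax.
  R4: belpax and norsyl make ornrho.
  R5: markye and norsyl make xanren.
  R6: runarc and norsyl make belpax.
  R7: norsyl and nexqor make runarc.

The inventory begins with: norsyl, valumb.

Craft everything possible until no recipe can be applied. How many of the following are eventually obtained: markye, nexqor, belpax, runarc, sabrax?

3

valumb and norsyl → nexqor (R2).
norsyl and nexqor → runarc (R7).
runarc and norsyl → belpax (R6).
No rule produces markye, and it is not given.
nexqor: reached.
belpax: reached.
runarc: reached.
sabrax would need ornrho and xanren (R3), but xanren is never obtained.
Reached: nexqor, belpax, and runarc — 3 of the 5.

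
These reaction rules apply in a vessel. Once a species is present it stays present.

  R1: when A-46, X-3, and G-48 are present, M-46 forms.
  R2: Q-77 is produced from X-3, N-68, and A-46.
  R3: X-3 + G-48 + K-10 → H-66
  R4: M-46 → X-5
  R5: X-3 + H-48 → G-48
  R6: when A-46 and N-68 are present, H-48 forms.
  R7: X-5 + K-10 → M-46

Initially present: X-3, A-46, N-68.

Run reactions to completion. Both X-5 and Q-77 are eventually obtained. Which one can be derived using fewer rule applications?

Q-77: X-3, N-68, and A-46 present → Q-77 forms (R2). [1 rule application]
X-5: A-46 and N-68 present → H-48 forms (R6). X-3 and H-48 present → G-48 forms (R5). A-46, X-3, and G-48 present → M-46 forms (R1). M-46 present → X-5 forms (R4). [4 rule applications]
Q-77 needs fewer.

Q-77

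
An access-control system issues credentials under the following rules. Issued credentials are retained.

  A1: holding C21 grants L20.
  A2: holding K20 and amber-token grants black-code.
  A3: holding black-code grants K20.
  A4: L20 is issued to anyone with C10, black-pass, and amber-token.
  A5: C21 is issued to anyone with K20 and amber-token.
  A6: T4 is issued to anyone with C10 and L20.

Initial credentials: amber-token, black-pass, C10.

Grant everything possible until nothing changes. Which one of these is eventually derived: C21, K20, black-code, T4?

T4

Holding C10, black-pass, and amber-token grants L20 (A4).
Holding C10 and L20 grants T4 (A6).
K20 would need black-code (A3), but black-code is never granted. black-code would need K20 and amber-token (A2), but K20 is never granted. C21 would need K20 and amber-token (A5), but K20 is never granted.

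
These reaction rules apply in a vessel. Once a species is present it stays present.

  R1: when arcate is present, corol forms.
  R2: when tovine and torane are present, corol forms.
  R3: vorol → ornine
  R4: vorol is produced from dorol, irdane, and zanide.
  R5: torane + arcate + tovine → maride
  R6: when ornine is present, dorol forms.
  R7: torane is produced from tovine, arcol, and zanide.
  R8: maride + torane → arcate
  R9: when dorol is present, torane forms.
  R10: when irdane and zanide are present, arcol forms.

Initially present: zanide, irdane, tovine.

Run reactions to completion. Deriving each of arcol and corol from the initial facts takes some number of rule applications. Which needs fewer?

arcol: irdane and zanide present → arcol forms (R10). [1 rule application]
corol: irdane and zanide present → arcol forms (R10). tovine, arcol, and zanide present → torane forms (R7). tovine and torane present → corol forms (R2). [3 rule applications]
arcol needs fewer.

arcol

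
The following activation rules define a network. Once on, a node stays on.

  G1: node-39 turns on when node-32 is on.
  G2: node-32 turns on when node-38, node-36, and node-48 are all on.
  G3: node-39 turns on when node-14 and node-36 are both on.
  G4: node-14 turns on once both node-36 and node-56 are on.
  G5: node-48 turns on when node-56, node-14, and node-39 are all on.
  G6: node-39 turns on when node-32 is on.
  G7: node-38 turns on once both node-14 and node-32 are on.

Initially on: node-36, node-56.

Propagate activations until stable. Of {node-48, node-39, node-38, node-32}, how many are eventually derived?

node-36 and node-56 are on, so node-14 turns on (G4).
G3: node-14 and node-36 on → node-39 on.
node-56, node-14, and node-39 are on, so node-48 turns on (G5).
node-48: reached.
node-39: reached.
node-38 would need node-14 and node-32 (G7), but node-32 never turns on.
node-32 would need node-38, node-36, and node-48 (G2), but node-38 never turns on.
Reached: node-48 and node-39 — 2 of the 4.

2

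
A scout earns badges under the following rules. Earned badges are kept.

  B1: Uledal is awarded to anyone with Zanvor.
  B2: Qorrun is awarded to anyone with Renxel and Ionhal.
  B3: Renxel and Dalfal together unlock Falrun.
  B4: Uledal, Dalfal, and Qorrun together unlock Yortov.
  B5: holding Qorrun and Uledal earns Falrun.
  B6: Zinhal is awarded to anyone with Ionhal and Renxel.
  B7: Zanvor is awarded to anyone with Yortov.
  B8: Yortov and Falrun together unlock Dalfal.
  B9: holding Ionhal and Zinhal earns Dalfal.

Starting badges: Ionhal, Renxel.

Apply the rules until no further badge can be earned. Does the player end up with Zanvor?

Zanvor would need Yortov (B7), but Yortov is never earned.

No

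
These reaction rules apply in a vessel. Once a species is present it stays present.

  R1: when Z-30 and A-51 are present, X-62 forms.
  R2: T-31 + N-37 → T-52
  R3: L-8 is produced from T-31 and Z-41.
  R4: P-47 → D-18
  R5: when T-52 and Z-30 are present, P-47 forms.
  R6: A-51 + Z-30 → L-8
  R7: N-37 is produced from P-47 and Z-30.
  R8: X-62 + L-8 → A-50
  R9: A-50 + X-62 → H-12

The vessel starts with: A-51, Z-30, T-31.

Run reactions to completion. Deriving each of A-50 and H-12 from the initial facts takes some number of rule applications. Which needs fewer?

A-50: Z-30 and A-51 present → X-62 forms (R1). A-51 and Z-30 present → L-8 forms (R6). X-62 and L-8 present → A-50 forms (R8). [3 rule applications]
H-12: Z-30 and A-51 present → X-62 forms (R1). A-51 and Z-30 present → L-8 forms (R6). X-62 and L-8 present → A-50 forms (R8). A-50 and X-62 present → H-12 forms (R9). [4 rule applications]
A-50 needs fewer.

A-50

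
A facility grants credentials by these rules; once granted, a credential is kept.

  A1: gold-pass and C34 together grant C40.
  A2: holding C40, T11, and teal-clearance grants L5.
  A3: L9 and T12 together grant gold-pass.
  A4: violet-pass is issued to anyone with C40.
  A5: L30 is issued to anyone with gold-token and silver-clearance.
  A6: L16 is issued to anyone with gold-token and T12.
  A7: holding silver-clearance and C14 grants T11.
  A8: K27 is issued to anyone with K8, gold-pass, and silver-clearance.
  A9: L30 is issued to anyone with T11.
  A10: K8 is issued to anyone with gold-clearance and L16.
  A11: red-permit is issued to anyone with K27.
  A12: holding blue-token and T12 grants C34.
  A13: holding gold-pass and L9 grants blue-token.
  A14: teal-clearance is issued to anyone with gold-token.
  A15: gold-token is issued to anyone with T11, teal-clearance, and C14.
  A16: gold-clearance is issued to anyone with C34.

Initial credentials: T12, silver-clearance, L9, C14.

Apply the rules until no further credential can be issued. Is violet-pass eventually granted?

Holding L9 and T12 grants gold-pass (A3).
Holding gold-pass and L9 grants blue-token (A13).
Holding blue-token and T12 grants C34 (A12).
Holding gold-pass and C34 grants C40 (A1).
Holding C40 grants violet-pass (A4).

Yes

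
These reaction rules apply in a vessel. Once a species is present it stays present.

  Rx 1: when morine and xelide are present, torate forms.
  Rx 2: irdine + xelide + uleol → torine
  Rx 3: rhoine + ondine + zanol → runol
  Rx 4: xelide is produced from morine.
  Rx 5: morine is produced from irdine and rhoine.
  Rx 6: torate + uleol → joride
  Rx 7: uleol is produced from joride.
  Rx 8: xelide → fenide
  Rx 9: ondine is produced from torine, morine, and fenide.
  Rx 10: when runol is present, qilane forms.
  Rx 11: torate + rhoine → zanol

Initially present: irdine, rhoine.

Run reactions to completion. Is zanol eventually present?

Yes

irdine and rhoine present → morine forms (Rx 5).
morine present → xelide forms (Rx 4).
morine and xelide present → torate forms (Rx 1).
torate and rhoine present → zanol forms (Rx 11).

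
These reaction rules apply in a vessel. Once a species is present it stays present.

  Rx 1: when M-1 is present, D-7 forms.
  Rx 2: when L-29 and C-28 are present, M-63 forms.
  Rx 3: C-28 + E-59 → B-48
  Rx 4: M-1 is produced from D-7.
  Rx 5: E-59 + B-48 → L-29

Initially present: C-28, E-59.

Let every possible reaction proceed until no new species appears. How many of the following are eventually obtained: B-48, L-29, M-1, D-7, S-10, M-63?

C-28 and E-59 present → B-48 forms (Rx 3).
E-59 and B-48 present → L-29 forms (Rx 5).
L-29 and C-28 present → M-63 forms (Rx 2).
B-48: reached.
L-29: reached.
M-1 would need D-7 (Rx 4), but D-7 never forms.
D-7 would need M-1 (Rx 1), but M-1 never forms.
No rule produces S-10, and it is not given.
M-63: reached.
Reached: B-48, L-29, and M-63 — 3 of the 6.

3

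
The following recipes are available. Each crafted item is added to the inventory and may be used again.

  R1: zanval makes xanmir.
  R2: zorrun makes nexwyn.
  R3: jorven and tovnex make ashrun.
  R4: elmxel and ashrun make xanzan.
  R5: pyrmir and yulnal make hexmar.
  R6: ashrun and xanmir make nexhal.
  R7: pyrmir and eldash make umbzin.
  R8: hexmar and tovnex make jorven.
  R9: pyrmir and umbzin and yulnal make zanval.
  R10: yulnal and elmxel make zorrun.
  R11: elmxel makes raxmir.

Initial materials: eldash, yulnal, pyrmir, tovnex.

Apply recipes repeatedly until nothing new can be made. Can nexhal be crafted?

Using R5, pyrmir and yulnal make hexmar.
Using R7, pyrmir and eldash make umbzin.
hexmar and tovnex → jorven (R8).
Using R9, pyrmir, umbzin, and yulnal make zanval.
Using R1, zanval makes xanmir.
jorven and tovnex → ashrun (R3).
Using R6, ashrun and xanmir make nexhal.

Yes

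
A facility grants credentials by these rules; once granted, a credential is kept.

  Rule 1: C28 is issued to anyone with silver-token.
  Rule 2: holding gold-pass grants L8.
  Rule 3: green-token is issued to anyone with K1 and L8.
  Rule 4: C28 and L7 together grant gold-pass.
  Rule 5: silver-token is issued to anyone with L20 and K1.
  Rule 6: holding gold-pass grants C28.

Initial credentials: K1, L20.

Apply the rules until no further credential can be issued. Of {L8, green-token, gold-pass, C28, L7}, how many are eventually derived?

Holding L20 and K1 grants silver-token (Rule 5).
Holding silver-token grants C28 (Rule 1).
L8 would need gold-pass (Rule 2), but gold-pass is never granted.
green-token would need K1 and L8 (Rule 3), but L8 is never granted.
gold-pass would need C28 and L7 (Rule 4), but L7 is never granted.
C28: reached.
No rule produces L7, and it is not given.
Reached: C28 — 1 of the 5.

1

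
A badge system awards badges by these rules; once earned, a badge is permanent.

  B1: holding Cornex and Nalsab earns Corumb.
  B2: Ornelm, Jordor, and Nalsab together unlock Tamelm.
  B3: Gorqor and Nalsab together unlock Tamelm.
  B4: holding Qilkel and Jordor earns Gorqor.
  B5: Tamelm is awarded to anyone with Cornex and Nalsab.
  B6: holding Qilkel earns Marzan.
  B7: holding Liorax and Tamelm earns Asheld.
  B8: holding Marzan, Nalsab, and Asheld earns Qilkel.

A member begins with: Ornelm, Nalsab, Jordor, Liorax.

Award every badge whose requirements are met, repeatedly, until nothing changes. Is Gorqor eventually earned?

No

Gorqor would need Qilkel and Jordor (B4), but Qilkel is never earned.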